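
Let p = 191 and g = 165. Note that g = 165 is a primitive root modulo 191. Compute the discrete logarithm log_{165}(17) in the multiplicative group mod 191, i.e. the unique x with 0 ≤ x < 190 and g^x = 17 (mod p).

148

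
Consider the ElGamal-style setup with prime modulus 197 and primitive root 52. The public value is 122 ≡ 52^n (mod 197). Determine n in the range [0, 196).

75

Baby-step giant-step with m = ceil(sqrt(196)) = 14.
Baby table (52^j mod 197 for j=0..13):
  0:1  1:52  2:143  3:147  4:158  5:139  6:136  7:177
  8:142  9:95  10:15  11:189  12:175  13:38
Giant step factor: 52^(-14) ≡ 33 (mod 197).
Scan 122·33^i mod 197 for i = 0, 1, …:
  i=0: 122   i=1: 86   i=2: 80   i=3: 79
  i=4: 46   i=5: 139
Match at i=5, j=5: n = 5·14 + 5 = 75.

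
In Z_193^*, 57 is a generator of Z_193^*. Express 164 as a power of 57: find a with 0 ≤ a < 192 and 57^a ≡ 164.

63

Baby-step giant-step with m = ceil(sqrt(192)) = 14.
Baby table (57^j mod 193 for j=0..13):
  0:1  1:57  2:161  3:106  4:59  5:82  6:42  7:78
  8:7  9:13  10:162  11:163  12:27  13:188
Giant step factor: 57^(-14) ≡ 86 (mod 193).
Scan 164·86^i mod 193 for i = 0, 1, …:
  i=0: 164   i=1: 15   i=2: 132   i=3: 158
  i=4: 78
Match at i=4, j=7: a = 4·14 + 7 = 63.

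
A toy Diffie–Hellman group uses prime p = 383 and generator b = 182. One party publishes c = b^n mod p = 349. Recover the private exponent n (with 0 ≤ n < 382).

Baby-step giant-step with m = ceil(sqrt(382)) = 20.
Baby table (182^j mod 383 for j=0..19):
  0:1  1:182  2:186  3:148  4:126  5:335  6:73  7:264
  8:173  9:80  10:6  11:326  12:350  13:122  14:373  15:95
  16:55  17:52  18:272  19:97
Giant step factor: 182^(-20) ≡ 266 (mod 383).
Scan 349·266^i mod 383 for i = 0, 1, …:
  i=0: 349   i=1: 148
Match at i=1, j=3: n = 1·20 + 3 = 23.

23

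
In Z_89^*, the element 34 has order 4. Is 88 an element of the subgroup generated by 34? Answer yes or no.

yes

⟨34⟩ has order 4; its elements mod 89 are {1, 34, 55, 88}.
88 is in this set.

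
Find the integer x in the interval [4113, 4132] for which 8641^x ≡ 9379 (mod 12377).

Compute 8641^4113 mod 12377 = 11956, then multiply by 8641 repeatedly:
  8641^4113=11956  8641^4114=977  8641^4115=1143  8641^4116=12194  8641^4117=2953
  8641^4118=7876  8641^4119=7770  8641^4120=7722  8641^4121=1395  8641^4122=11374
  8641^4123=9354  8641^4124=6104  8641^4125=6267  8641^4126=3772  8641^4127=5211
  8641^4128=725  8641^4129=1963  8641^4130=5793  8641^4131=4725  8641^4132=9379
Found 9379 at exponent 4132.

4132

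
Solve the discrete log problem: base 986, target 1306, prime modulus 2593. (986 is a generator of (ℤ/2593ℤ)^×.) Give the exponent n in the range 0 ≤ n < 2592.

1348

Baby-step giant-step with m = ceil(sqrt(2592)) = 51.
Baby table (986^j mod 2593 for j=0..50):
  0:1  1:986  2:2414  3:2423  4:925  5:1907  6:377  7:923
  8:2528  9:735  10:1263  11:678  12:2107  13:509  14:1425  15:2237
  16:1632  17:1492  18:881  19:11  20:474  21:624  22:723  23:2396
  24:233  25:1554  26:2374  27:1878  28:306  29:928  30:2272  31:2433
  32:413  33:117  34:1270  35:2394  36:854  37:1912  38:121  39:28
  40:1678  41:174  42:426  43:2563  44:1536  45:184  46:2507  47:773
  48:2429  49:1655  50:833
Giant step factor: 986^(-51) ≡ 988 (mod 2593).
Scan 1306·988^i mod 2593 for i = 0, 1, …:
  i=0: 1306   i=1: 1607   i=2: 800   i=3: 2128
  i=4: 2134   i=5: 283   i=6: 2153   i=7: 904
  i=8: 1160   i=9: 2567     …   i=25: 1851
  i=26: 723
Match at i=26, j=22: n = 26·51 + 22 = 1348.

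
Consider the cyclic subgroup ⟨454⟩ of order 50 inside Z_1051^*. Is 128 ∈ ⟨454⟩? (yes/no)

yes

128 ∈ ⟨454⟩ iff 128^50 ≡ 1 (mod 1051), since |⟨454⟩| = 50.
128^50 mod 1051 = 1.
Since 1 = 1, 128 lies in the subgroup.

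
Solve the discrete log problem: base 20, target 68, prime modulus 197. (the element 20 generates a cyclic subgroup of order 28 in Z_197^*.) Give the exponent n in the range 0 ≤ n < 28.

19

Successive powers of 20 modulo 197:
  20^0=1  20^1=20  20^2=6  20^3=120  20^4=36  20^5=129
  20^6=19  20^7=183  20^8=114  20^9=113  20^10=93  20^11=87
  20^12=164  20^13=128  20^14=196  20^15=177  20^16=191  20^17=77
  20^18=161  20^19=68
So 20^19 ≡ 68 (mod 197), giving n = 19.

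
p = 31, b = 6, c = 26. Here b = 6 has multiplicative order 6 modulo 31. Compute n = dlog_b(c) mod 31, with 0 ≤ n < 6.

Successive powers of 6 modulo 31:
  6^0=1  6^1=6  6^2=5  6^3=30  6^4=25  6^5=26
So 6^5 ≡ 26 (mod 31), giving n = 5.

5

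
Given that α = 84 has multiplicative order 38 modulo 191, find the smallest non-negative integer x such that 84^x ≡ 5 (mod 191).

Successive powers of 84 modulo 191:
  84^0=1  84^1=84  84^2=180  84^3=31  84^4=121  84^5=41
  84^6=6  84^7=122  84^8=125  84^9=186  84^10=153  84^11=55
  84^12=36  84^13=159  84^14=177  84^15=161  84^16=154  84^17=139
  84^18=25  84^19=190  84^20=107  84^21=11  84^22=160  84^23=70
  84^24=150  84^25=185  84^26=69  84^27=66  84^28=5
So 84^28 ≡ 5 (mod 191), giving x = 28.

28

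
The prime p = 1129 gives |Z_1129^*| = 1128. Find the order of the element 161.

282

The order of 161 must divide p − 1 = 1128 = 2^3 · 3 · 47.
Divisors: 1, 2, 3, 4, 6, 8, 12, 24, 47, 94, 141, 188, 282, 376, 564, 1128.
Check each in increasing order: 161^1 ≡ 161;  161^2 ≡ 1083;  161^3 ≡ 497;  161^4 ≡ 987;  161^6 ≡ 887;  161^8 ≡ 971;  161^12 ≡ 985;  161^24 ≡ 414;  161^47 ≡ 742;  161^94 ≡ 741;  161^141 ≡ 1128;  161^188 ≡ 387;  161^282 ≡ 1.
Smallest exponent giving 1 is 282.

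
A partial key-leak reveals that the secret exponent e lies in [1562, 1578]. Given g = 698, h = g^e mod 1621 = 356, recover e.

Compute 698^1562 mod 1621 = 1326, then multiply by 698 repeatedly:
  698^1562=1326  698^1563=1578  698^1564=785  698^1565=32  698^1566=1263
  698^1567=1371  698^1568=568  698^1569=940  698^1570=1236  698^1571=356
Found 356 at exponent 1571.

1571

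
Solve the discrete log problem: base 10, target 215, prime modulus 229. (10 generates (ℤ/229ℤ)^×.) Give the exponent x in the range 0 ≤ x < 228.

Baby-step giant-step with m = ceil(sqrt(228)) = 16.
Baby table (10^j mod 229 for j=0..15):
  0:1  1:10  2:100  3:84  4:153  5:156  6:186  7:28
  8:51  9:52  10:62  11:162  12:17  13:170  14:97  15:54
Giant step factor: 10^(-16) ≡ 81 (mod 229).
Scan 215·81^i mod 229 for i = 0, 1, …:
  i=0: 215   i=1: 11   i=2: 204   i=3: 36
  i=4: 168   i=5: 97
Match at i=5, j=14: x = 5·16 + 14 = 94.

94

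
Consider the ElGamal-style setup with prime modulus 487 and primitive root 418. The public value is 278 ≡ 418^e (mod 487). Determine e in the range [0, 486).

344

Baby-step giant-step with m = ceil(sqrt(486)) = 23.
Baby table (418^j mod 487 for j=0..22):
  0:1  1:418  2:378  3:216  4:193  5:319  6:391  7:293
  8:237  9:205  10:465  11:57  12:450  13:118  14:137  15:287
  16:164  17:372  18:143  19:360  20:484  21:207  22:327
Giant step factor: 418^(-23) ≡ 366 (mod 487).
Scan 278·366^i mod 487 for i = 0, 1, …:
  i=0: 278   i=1: 452   i=2: 339   i=3: 376
  i=4: 282   i=5: 455   i=6: 463   i=7: 469
  i=8: 230   i=9: 416     …   i=13: 436
  i=14: 327
Match at i=14, j=22: e = 14·23 + 22 = 344.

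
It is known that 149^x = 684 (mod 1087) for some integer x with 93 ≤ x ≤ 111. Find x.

99

Compute 149^93 mod 1087 = 178, then multiply by 149 repeatedly:
  149^93=178  149^94=434  149^95=533  149^96=66  149^97=51
  149^98=1077  149^99=684
Found 684 at exponent 99.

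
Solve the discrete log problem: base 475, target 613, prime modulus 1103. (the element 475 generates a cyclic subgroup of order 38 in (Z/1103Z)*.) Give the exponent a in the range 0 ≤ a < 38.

2

Successive powers of 475 modulo 1103:
  475^0=1  475^1=475  475^2=613
So 475^2 ≡ 613 (mod 1103), giving a = 2.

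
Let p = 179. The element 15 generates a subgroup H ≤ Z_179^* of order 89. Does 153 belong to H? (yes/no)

153 ∈ ⟨15⟩ iff 153^89 ≡ 1 (mod 179), since |⟨15⟩| = 89.
153^89 mod 179 = 1.
Since 1 = 1, 153 lies in the subgroup.

yes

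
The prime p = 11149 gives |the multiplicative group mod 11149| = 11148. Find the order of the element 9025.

The order of 9025 must divide p − 1 = 11148 = 2^2 · 3 · 929.
Divisors: 1, 2, 3, 4, 6, 12, 929, 1858, 2787, 3716, 5574, 11148.
Check each in increasing order: 9025^1 ≡ 9025;  9025^2 ≡ 7180;  9025^3 ≡ 1512;  9025^4 ≡ 10573;  9025^6 ≡ 599;  9025^12 ≡ 2033;  9025^929 ≡ 11148;  9025^1858 ≡ 1.
Smallest exponent giving 1 is 1858.

1858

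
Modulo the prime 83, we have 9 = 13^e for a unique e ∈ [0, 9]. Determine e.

Compute 13^0 mod 83 = 1, then multiply by 13 repeatedly:
  13^0=1  13^1=13  13^2=3  13^3=39  13^4=9
Found 9 at exponent 4.

4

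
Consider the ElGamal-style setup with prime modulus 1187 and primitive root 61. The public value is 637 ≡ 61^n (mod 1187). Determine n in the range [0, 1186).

856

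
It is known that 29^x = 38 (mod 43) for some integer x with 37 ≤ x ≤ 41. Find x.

38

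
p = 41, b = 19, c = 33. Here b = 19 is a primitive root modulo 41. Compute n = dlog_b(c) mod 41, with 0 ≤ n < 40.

2

Successive powers of 19 modulo 41:
  19^0=1  19^1=19  19^2=33
So 19^2 ≡ 33 (mod 41), giving n = 2.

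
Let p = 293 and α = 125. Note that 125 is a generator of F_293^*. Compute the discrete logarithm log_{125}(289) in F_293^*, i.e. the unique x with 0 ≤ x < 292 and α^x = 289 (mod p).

128

Baby-step giant-step with m = ceil(sqrt(292)) = 18.
Baby table (125^j mod 293 for j=0..17):
  0:1  1:125  2:96  3:280  4:133  5:217  6:169  7:29
  8:109  9:147  10:209  11:48  12:140  13:213  14:255  15:231
  16:161  17:201
Giant step factor: 125^(-18) ≡ 4 (mod 293).
Scan 289·4^i mod 293 for i = 0, 1, …:
  i=0: 289   i=1: 277   i=2: 229   i=3: 37
  i=4: 148   i=5: 6   i=6: 24   i=7: 96
Match at i=7, j=2: x = 7·18 + 2 = 128.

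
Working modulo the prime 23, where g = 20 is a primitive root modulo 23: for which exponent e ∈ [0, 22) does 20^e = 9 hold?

2

Successive powers of 20 modulo 23:
  20^0=1  20^1=20  20^2=9
So 20^2 ≡ 9 (mod 23), giving e = 2.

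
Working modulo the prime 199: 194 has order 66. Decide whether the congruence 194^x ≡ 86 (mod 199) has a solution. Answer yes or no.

no

86 ∈ ⟨194⟩ iff 86^66 ≡ 1 (mod 199), since |⟨194⟩| = 66.
86^66 mod 199 = 92.
Since 92 ≠ 1, 86 does not lie in the subgroup.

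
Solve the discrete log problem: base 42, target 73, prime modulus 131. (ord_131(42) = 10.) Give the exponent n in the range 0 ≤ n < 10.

3

Successive powers of 42 modulo 131:
  42^0=1  42^1=42  42^2=61  42^3=73
So 42^3 ≡ 73 (mod 131), giving n = 3.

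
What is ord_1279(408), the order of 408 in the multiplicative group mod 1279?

The order of 408 must divide p − 1 = 1278 = 2 · 3^2 · 71.
Divisors: 1, 2, 3, 6, 9, 18, 71, 142, 213, 426, 639, 1278.
Check each in increasing order: 408^1 ≡ 408;  408^2 ≡ 194;  408^3 ≡ 1133;  408^6 ≡ 852;  408^9 ≡ 950;  408^18 ≡ 805;  408^71 ≡ 775;  408^142 ≡ 774;  408^213 ≡ 1278;  408^426 ≡ 1.
Smallest exponent giving 1 is 426.

426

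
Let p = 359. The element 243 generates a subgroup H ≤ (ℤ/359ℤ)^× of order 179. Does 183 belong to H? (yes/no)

no

183 ∈ ⟨243⟩ iff 183^179 ≡ 1 (mod 359), since |⟨243⟩| = 179.
183^179 mod 359 = 358.
Since 358 ≠ 1, 183 does not lie in the subgroup.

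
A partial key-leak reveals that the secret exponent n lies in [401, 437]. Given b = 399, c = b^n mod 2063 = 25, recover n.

426

Compute 399^401 mod 2063 = 1170, then multiply by 399 repeatedly:
  399^401=1170  399^402=592  399^403=1026  399^404=900  399^405=138
  399^406=1424  399^407=851  399^408=1217  399^409=778  399^410=972
  399^411=2047  399^412=1868  399^413=589  399^414=1892  399^415=1913
  399^416=2040  399^417=1138  399^418=202  399^419=141  399^420=558
  399^421=1901  399^422=1378  399^423=1064  399^424=1621  399^425=1060
  399^426=25
Found 25 at exponent 426.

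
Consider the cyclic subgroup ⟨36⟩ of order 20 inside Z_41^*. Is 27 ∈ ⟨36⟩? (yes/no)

⟨36⟩ has order 20; its elements mod 41 are {1, 2, 4, 5, 8, 9, 10, 16, 18, 20, 21, 23, 25, 31, 32, 33, 36, 37, 39, 40}.
27 is not in this set.

no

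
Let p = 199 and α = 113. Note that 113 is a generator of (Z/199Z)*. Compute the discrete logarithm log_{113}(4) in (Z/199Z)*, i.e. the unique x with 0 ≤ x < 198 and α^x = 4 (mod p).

Baby-step giant-step with m = ceil(sqrt(198)) = 15.
Baby table (113^j mod 199 for j=0..14):
  0:1  1:113  2:33  3:147  4:94  5:75  6:117  7:87
  8:80  9:85  10:53  11:19  12:157  13:30  14:7
Giant step factor: 113^(-15) ≡ 159 (mod 199).
Scan 4·159^i mod 199 for i = 0, 1, …:
  i=0: 4   i=1: 39   i=2: 32   i=3: 113
Match at i=3, j=1: x = 3·15 + 1 = 46.

46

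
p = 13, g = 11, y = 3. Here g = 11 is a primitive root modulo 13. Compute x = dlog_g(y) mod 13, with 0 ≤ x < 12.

4

Successive powers of 11 modulo 13:
  11^0=1  11^1=11  11^2=4  11^3=5  11^4=3
So 11^4 ≡ 3 (mod 13), giving x = 4.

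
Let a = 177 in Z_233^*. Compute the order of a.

116

The order of 177 must divide p − 1 = 232 = 2^3 · 29.
Divisors: 1, 2, 4, 8, 29, 58, 116, 232.
Check each in increasing order: 177^1 ≡ 177;  177^2 ≡ 107;  177^4 ≡ 32;  177^8 ≡ 92;  177^29 ≡ 144;  177^58 ≡ 232;  177^116 ≡ 1.
Smallest exponent giving 1 is 116.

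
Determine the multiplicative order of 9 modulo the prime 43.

The order of 9 must divide p − 1 = 42 = 2 · 3 · 7.
Divisors: 1, 2, 3, 6, 7, 14, 21, 42.
Check each in increasing order: 9^1 ≡ 9;  9^2 ≡ 38;  9^3 ≡ 41;  9^6 ≡ 4;  9^7 ≡ 36;  9^14 ≡ 6;  9^21 ≡ 1.
Smallest exponent giving 1 is 21.

21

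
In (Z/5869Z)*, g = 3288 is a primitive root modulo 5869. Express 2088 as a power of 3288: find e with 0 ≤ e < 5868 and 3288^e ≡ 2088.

1848

Baby-step giant-step with m = ceil(sqrt(5868)) = 77.
Baby table (3288^j mod 5869 for j=0..76):
  0:1  1:3288  2:246  3:4795  4:1826  5:5770  6:3152  7:4991
  8:684  9:1165  10:3932  11:4878  12:4756  13:2712  14:2045  15:3955
  16:4205  17:4545  18:1486  19:2960  20:1678  21:404  22:1958  23:5480
  24:410  25:4079  26:1087  27:5704  28:3297  29:493  30:1140  31:3898
  32:4597  33:2261  34:4014  35:4520  36:1452  37:2679  38:5052  39:1706
  40:4433  41:2977  42:4753  43:4586  44:1307  45:1308  46:4596  47:4842
  48:3768  49:5594  50:5495  51:2778  52:1900  53:2584  54:3749  55:1812
  56:821  57:5577  58:2420  59:4465  60:2551  61:887  62:5432  63:1049
  64:4009  65:5687  66:222  67:2180  68:1791  69:2201  70:411  71:1498
  72:1333  73:4630  74:5123  75:394  76:4292
Giant step factor: 3288^(-77) ≡ 3947 (mod 5869).
Scan 2088·3947^i mod 5869 for i = 0, 1, …:
  i=0: 2088   i=1: 1260   i=2: 2177   i=3: 403
  i=4: 142   i=5: 2919   i=6: 446   i=7: 5531
  i=8: 4046   i=9: 13     …   i=23: 3020
  i=24: 1
Match at i=24, j=0: e = 24·77 + 0 = 1848.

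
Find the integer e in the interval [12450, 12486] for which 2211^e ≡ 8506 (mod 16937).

12457

Compute 2211^12450 mod 16937 = 1476, then multiply by 2211 repeatedly:
  2211^12450=1476  2211^12451=11532  2211^12452=7067  2211^12453=9223  2211^12454=16842
  2211^12455=10136  2211^12456=3045  2211^12457=8506
Found 8506 at exponent 12457.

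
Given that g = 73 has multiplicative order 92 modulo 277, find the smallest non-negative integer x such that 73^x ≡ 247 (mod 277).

6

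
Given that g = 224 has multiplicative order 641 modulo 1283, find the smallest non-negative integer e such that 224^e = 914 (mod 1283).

275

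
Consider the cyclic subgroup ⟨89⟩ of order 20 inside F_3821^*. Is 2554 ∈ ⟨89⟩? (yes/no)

⟨89⟩ has order 20; its elements mod 3821 are {1, 89, 279, 376, 644, 925, 1421, 1737, 1753, 1905, 1916, 2068, 2084, 2400, 2896, 3177, 3445, 3542, 3732, 3820}.
2554 is not in this set.

no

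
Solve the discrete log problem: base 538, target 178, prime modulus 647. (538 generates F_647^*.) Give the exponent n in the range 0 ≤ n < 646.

Baby-step giant-step with m = ceil(sqrt(646)) = 26.
Baby table (538^j mod 647 for j=0..25):
  0:1  1:538  2:235  3:265  4:230  5:163  6:349  7:132
  8:493  9:611  10:42  11:598  12:165  13:131  14:602  15:376
  16:424  17:368  18:2  19:429  20:470  21:530  22:460  23:326
  24:51  25:264
Giant step factor: 538^(-26) ≡ 334 (mod 647).
Scan 178·334^i mod 647 for i = 0, 1, …:
  i=0: 178   i=1: 575   i=2: 538
Match at i=2, j=1: n = 2·26 + 1 = 53.

53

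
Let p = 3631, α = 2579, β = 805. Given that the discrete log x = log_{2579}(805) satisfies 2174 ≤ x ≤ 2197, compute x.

Compute 2579^2174 mod 3631 = 1472, then multiply by 2579 repeatedly:
  2579^2174=1472  2579^2175=1893  2579^2176=1983  2579^2177=1709  2579^2178=3108
  2579^2179=1915  2579^2180=625  2579^2181=3342  2579^2182=2655  2579^2183=2810
  2579^2184=3145  2579^2185=2932  2579^2186=1886  2579^2187=2085  2579^2188=3335
  2579^2189=2757  2579^2190=805
Found 805 at exponent 2190.

2190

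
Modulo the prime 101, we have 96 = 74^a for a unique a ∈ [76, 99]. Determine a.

Compute 74^76 mod 101 = 68, then multiply by 74 repeatedly:
  74^76=68  74^77=83  74^78=82  74^79=8  74^80=87
  74^81=75  74^82=96
Found 96 at exponent 82.

82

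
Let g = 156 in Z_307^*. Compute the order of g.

153

The order of 156 must divide p − 1 = 306 = 2 · 3^2 · 17.
Divisors: 1, 2, 3, 6, 9, 17, 18, 34, 51, 102, 153, 306.
Check each in increasing order: 156^1 ≡ 156;  156^2 ≡ 83;  156^3 ≡ 54;  156^6 ≡ 153;  156^9 ≡ 280;  156^17 ≡ 46;  156^18 ≡ 115;  156^34 ≡ 274;  156^51 ≡ 17;  156^102 ≡ 289;  156^153 ≡ 1.
Smallest exponent giving 1 is 153.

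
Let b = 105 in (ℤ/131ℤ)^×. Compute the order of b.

The order of 105 must divide p − 1 = 130 = 2 · 5 · 13.
Divisors: 1, 2, 5, 10, 13, 26, 65, 130.
Check each in increasing order: 105^1 ≡ 105;  105^2 ≡ 21;  105^5 ≡ 62;  105^10 ≡ 45;  105^13 ≡ 58;  105^26 ≡ 89;  105^65 ≡ 1.
Smallest exponent giving 1 is 65.

65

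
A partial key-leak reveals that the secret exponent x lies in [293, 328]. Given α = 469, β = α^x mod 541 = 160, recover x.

321

Compute 469^293 mod 541 = 317, then multiply by 469 repeatedly:
  469^293=317  469^294=439  469^295=311  469^296=330  469^297=44
  469^298=78  469^299=335  469^300=225  469^301=30  469^302=4
  469^303=253  469^304=178  469^305=168  469^306=347  469^307=443
  469^308=23  469^309=508  469^310=212  469^311=425  469^312=237
  469^313=248  469^314=538  469^315=216  469^316=137  469^317=415
  469^318=416  469^319=344  469^320=118  469^321=160
Found 160 at exponent 321.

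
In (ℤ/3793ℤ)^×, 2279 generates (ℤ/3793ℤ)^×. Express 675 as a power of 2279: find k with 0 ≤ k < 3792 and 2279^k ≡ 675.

740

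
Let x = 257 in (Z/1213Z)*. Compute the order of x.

202

The order of 257 must divide p − 1 = 1212 = 2^2 · 3 · 101.
Divisors: 1, 2, 3, 4, 6, 12, 101, 202, 303, 404, 606, 1212.
Check each in increasing order: 257^1 ≡ 257;  257^2 ≡ 547;  257^3 ≡ 1084;  257^4 ≡ 811;  257^6 ≡ 872;  257^12 ≡ 1046;  257^101 ≡ 1212;  257^202 ≡ 1.
Smallest exponent giving 1 is 202.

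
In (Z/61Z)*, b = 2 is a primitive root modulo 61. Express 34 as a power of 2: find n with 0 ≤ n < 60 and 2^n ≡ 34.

Baby-step giant-step with m = ceil(sqrt(60)) = 8.
Baby table (2^j mod 61 for j=0..7):
  0:1  1:2  2:4  3:8  4:16  5:32  6:3  7:6
Giant step factor: 2^(-8) ≡ 56 (mod 61).
Scan 34·56^i mod 61 for i = 0, 1, …:
  i=0: 34   i=1: 13   i=2: 57   i=3: 20
  i=4: 22   i=5: 12   i=6: 1
Match at i=6, j=0: n = 6·8 + 0 = 48.

48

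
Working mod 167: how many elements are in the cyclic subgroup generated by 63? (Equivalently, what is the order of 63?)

83

The order of 63 must divide p − 1 = 166 = 2 · 83.
Divisors: 1, 2, 83, 166.
Check each in increasing order: 63^1 ≡ 63;  63^2 ≡ 128;  63^83 ≡ 1.
Smallest exponent giving 1 is 83.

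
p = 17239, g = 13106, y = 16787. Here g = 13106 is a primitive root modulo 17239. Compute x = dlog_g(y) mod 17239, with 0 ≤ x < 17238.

15735

Baby-step giant-step with m = ceil(sqrt(17238)) = 132.
Baby table (13106^j mod 17239 for j=0..131):
  0:1  1:13106  2:15079  3:14717  4:11070  5:17235  6:16532  7:8640
  8:10088  9:7437  10:16  11:2828  12:17157  13:11365  14:4730  15:17175
  16:5927  17:328  18:6257  19:15558  20:256  21:10770  22:15927  23:9450
  24:6724  25:16215  26:8637  27:5248  28:13917  29:7582  30:4096  31:17169
  32:13486  33:13288  34:4150  35:855  36:280  37:15012  38:15804  39:639
  40:13819  41:16119  42:8908  43:5740  44:14683  45:13680  46:4480  47:16085
  48:11518  49:10224  50:14236  51:16558  52:4616  53:5645  54:10821  55:12012
  56:2724  57:16014  58:11898  59:8433  60:3669  61:6343  62:4900  63:4125
  64:746  65:2563  66:9106  67:14878  68:739  69:14255  70:6987  71:15293
  72:9444  73:14283  74:11936  75:6530  76:7784  77:13941  78:11824  79:3973
  80:8358  81:3342  82:13192  83:4421  84:1347  85:1046  86:3871  87:16188
  88:16794  89:11851  90:13055  91:1755  92:4204  93:1780  94:4313  95:16736
  96:10219  97:423  98:10119  99:17226  100:2012  101:10841  102:15547  103:11241
  104:52  105:9191  106:8353  107:6768  108:6753  109:17031  110:14953  111:1066
  112:7406  113:7466  114:832  115:9144  116:12975  117:4854  118:4614  119:13911
  120:15141  121:17056  122:15062  123:16022  124:13312  125:8392  126:732  127:8708
  128:4868  129:15708  130:910  131:14311
Giant step factor: 13106^(-132) ≡ 2094 (mod 17239).
Scan 16787·2094^i mod 17239 for i = 0, 1, …:
  i=0: 16787   i=1: 1657   i=2: 4719   i=3: 3639
  i=4: 428   i=5: 17043   i=6: 3312   i=7: 5250
  i=8: 12257   i=9: 14526     …   i=118: 4020
  i=119: 5248
Match at i=119, j=27: x = 119·132 + 27 = 15735.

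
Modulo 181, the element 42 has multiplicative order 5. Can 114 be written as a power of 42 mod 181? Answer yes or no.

no

114 ∈ ⟨42⟩ iff 114^5 ≡ 1 (mod 181), since |⟨42⟩| = 5.
114^5 mod 181 = 48.
Since 48 ≠ 1, 114 does not lie in the subgroup.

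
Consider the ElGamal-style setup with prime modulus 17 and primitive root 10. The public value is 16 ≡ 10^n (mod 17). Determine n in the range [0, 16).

8

Successive powers of 10 modulo 17:
  10^0=1  10^1=10  10^2=15  10^3=14  10^4=4  10^5=6
  10^6=9  10^7=5  10^8=16
So 10^8 ≡ 16 (mod 17), giving n = 8.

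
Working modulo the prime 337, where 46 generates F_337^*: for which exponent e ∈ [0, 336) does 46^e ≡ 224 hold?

214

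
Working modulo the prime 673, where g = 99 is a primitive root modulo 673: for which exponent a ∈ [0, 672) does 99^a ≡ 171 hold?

453

Baby-step giant-step with m = ceil(sqrt(672)) = 26.
Baby table (99^j mod 673 for j=0..25):
  0:1  1:99  2:379  3:506  4:292  5:642  6:296  7:365
  8:466  9:370  10:288  11:246  12:126  13:360  14:644  15:494
  16:450  17:132  18:281  19:226  20:165  21:183  22:619  23:38
  24:397  25:269
Giant step factor: 99^(-26) ≡ 503 (mod 673).
Scan 171·503^i mod 673 for i = 0, 1, …:
  i=0: 171   i=1: 542   i=2: 61   i=3: 398
  i=4: 313   i=5: 630   i=6: 580   i=7: 331
  i=8: 262   i=9: 551     …   i=16: 244
  i=17: 246
Match at i=17, j=11: a = 17·26 + 11 = 453.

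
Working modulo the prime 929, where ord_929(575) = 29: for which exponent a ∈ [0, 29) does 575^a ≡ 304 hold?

10

Successive powers of 575 modulo 929:
  575^0=1  575^1=575  575^2=830  575^3=673  575^4=511  575^5=261
  575^6=506  575^7=173  575^8=72  575^9=524  575^10=304
So 575^10 ≡ 304 (mod 929), giving a = 10.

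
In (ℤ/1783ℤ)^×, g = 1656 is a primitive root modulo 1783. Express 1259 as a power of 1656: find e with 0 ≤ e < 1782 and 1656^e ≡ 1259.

1540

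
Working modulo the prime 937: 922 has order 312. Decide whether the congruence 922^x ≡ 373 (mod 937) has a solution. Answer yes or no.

yes

373 ∈ ⟨922⟩ iff 373^312 ≡ 1 (mod 937), since |⟨922⟩| = 312.
373^312 mod 937 = 1.
Since 1 = 1, 373 lies in the subgroup.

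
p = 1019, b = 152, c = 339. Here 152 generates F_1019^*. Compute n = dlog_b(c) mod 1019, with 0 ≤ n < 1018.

Baby-step giant-step with m = ceil(sqrt(1018)) = 32.
Baby table (152^j mod 1019 for j=0..31):
  0:1  1:152  2:686  3:334  4:837  5:868  6:485  7:352
  8:516  9:988  10:383  11:133  12:855  13:547  14:605  15:250
  16:297  17:308  18:961  19:355  20:972  21:1008  22:366  23:606
  24:402  25:983  26:642  27:779  28:204  29:438  30:341  31:882
Giant step factor: 152^(-32) ≡ 879 (mod 1019).
Scan 339·879^i mod 1019 for i = 0, 1, …:
  i=0: 339   i=1: 433   i=2: 520   i=3: 568
  i=4: 981   i=5: 225   i=6: 89   i=7: 787
  i=8: 891   i=9: 597   i=10: 997   i=11: 23
  i=12: 856   i=13: 402
Match at i=13, j=24: n = 13·32 + 24 = 440.

440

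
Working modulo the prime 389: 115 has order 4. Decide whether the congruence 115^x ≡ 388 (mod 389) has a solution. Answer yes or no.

yes

388 ∈ ⟨115⟩ iff 388^4 ≡ 1 (mod 389), since |⟨115⟩| = 4.
388^4 mod 389 = 1.
Since 1 = 1, 388 lies in the subgroup.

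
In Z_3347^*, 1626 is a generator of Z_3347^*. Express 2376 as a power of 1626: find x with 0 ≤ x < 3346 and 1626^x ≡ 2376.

2400

Baby-step giant-step with m = ceil(sqrt(3346)) = 58.
Baby table (1626^j mod 3347 for j=0..57):
  0:1  1:1626  2:3093  3:2024  4:923  5:1342  6:3195  7:526
  8:1791  9:276  10:278  11:183  12:3022  13:376  14:2222  15:1559
  16:1255  17:2307  18:2542  19:3094  20:303  21:669  22:19  23:771
  24:1868  25:1639  26:802  27:2069  28:459  29:3300  30:559  31:1897
  32:1935  33:130  34:519  35:450  36:2054  37:2845  38:416  39:322
  40:1440  41:1887  42:2410  43:2670  44:361  45:1261  46:2022  47:1018
  48:1850  49:2494  50:2027  51:2454  52:580  53:2573  54:3295  55:2470
  56:3167  57:1856
Giant step factor: 1626^(-58) ≡ 3297 (mod 3347).
Scan 2376·3297^i mod 3347 for i = 0, 1, …:
  i=0: 2376   i=1: 1692   i=2: 2422   i=3: 2739
  i=4: 277   i=5: 2885   i=6: 3018   i=7: 3062
  i=8: 862   i=9: 411     …   i=40: 1807
  i=41: 19
Match at i=41, j=22: x = 41·58 + 22 = 2400.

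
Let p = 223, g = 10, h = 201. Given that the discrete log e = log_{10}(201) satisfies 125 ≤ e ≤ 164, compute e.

136

Compute 10^125 mod 223 = 102, then multiply by 10 repeatedly:
  10^125=102  10^126=128  10^127=165  10^128=89  10^129=221
  10^130=203  10^131=23  10^132=7  10^133=70  10^134=31
  10^135=87  10^136=201
Found 201 at exponent 136.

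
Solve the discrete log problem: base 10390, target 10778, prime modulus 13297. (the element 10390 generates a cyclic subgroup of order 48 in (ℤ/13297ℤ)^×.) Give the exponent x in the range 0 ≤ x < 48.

18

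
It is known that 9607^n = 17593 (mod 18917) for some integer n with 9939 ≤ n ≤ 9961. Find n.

9941

Compute 9607^9939 mod 18917 = 4558, then multiply by 9607 repeatedly:
  9607^9939=4558  9607^9940=14768  9607^9941=17593
Found 17593 at exponent 9941.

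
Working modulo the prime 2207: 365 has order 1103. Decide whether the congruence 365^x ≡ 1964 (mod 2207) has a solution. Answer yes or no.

no

1964 ∈ ⟨365⟩ iff 1964^1103 ≡ 1 (mod 2207), since |⟨365⟩| = 1103.
1964^1103 mod 2207 = 2206.
Since 2206 ≠ 1, 1964 does not lie in the subgroup.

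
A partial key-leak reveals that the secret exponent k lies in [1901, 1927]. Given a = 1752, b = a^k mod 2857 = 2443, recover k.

1903

Compute 1752^1901 mod 2857 = 631, then multiply by 1752 repeatedly:
  1752^1901=631  1752^1902=2710  1752^1903=2443
Found 2443 at exponent 1903.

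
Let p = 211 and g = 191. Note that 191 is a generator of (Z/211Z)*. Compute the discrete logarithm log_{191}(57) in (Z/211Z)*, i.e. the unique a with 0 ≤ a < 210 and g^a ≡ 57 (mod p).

43

Baby-step giant-step with m = ceil(sqrt(210)) = 15.
Baby table (191^j mod 211 for j=0..14):
  0:1  1:191  2:189  3:18  4:62  5:26  6:113  7:61
  8:46  9:135  10:43  11:195  12:109  13:141  14:134
Giant step factor: 191^(-15) ≡ 67 (mod 211).
Scan 57·67^i mod 211 for i = 0, 1, …:
  i=0: 57   i=1: 21   i=2: 141
Match at i=2, j=13: a = 2·15 + 13 = 43.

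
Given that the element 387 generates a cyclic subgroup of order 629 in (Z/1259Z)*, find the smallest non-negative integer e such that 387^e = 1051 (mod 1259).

244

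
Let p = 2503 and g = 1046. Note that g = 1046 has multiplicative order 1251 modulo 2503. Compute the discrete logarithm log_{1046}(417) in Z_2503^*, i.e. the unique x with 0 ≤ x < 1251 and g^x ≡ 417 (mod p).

Baby-step giant-step with m = ceil(sqrt(1251)) = 36.
Baby table (1046^j mod 2503 for j=0..35):
  0:1  1:1046  2:305  3:1149  4:414  5:25  6:1120  7:116
  8:1192  9:338  10:625  11:467  12:397  13:2267  14:941  15:607
  16:1663  17:2416  18:1609  19:998  20:157  21:1527  22:328  23:177
  24:2423  25:1422  26:630  27:691  28:1922  29:503  30:508  31:732
  32:2257  33:493  34:60  35:185
Giant step factor: 1046^(-36) ≡ 196 (mod 2503).
Scan 417·196^i mod 2503 for i = 0, 1, …:
  i=0: 417   i=1: 1636   i=2: 272   i=3: 749
  i=4: 1630   i=5: 1599   i=6: 529   i=7: 1061
  i=8: 207   i=9: 524   i=10: 81   i=11: 858
  i=12: 467
Match at i=12, j=11: x = 12·36 + 11 = 443.

443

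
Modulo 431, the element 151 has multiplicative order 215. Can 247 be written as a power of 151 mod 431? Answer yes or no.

247 ∈ ⟨151⟩ iff 247^215 ≡ 1 (mod 431), since |⟨151⟩| = 215.
247^215 mod 431 = 430.
Since 430 ≠ 1, 247 does not lie in the subgroup.

no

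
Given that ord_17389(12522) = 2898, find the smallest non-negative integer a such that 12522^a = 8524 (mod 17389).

Baby-step giant-step with m = ceil(sqrt(2898)) = 54.
Baby table (12522^j mod 17389 for j=0..53):
  0:1  1:12522  2:3871  3:9519  4:12712  5:758  6:14671  7:12866
  8:16356  9:2190  10:727  11:9047  12:14588  13:16880  14:8065  15:12007
  16:6360  17:15689  18:14125  19:9731  20:6859  21:4127  22:15575  23:12515
  24:3162  25:17200  26:15635  27:16108  28:9365  29:14503  30:13239  31:9421
  32:2786  33:3958  34:3426  35:1709  36:11628  37:7719  38:9256  39:5947
  40:8636  41:15190  42:8298  43:8281  44:4075  45:7824  46:2502  47:12455
  48:16958  49:10997  50:943  51:1115  52:16052  53:3693
Giant step factor: 12522^(-54) ≡ 1675 (mod 17389).
Scan 8524·1675^i mod 17389 for i = 0, 1, …:
  i=0: 8524   i=1: 1331   i=2: 3633   i=3: 16514
  i=4: 12440   i=5: 4978   i=6: 8819   i=7: 8564
  i=8: 16164   i=9: 27     …   i=15: 11148
  i=16: 14503
Match at i=16, j=29: a = 16·54 + 29 = 893.

893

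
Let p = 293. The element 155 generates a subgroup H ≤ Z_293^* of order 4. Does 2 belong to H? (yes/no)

no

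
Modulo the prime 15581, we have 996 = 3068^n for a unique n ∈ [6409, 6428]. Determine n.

6426

Compute 3068^6409 mod 15581 = 14699, then multiply by 3068 repeatedly:
  3068^6409=14699  3068^6410=5118  3068^6411=11957  3068^6412=6402  3068^6413=9276
  3068^6414=7862  3068^6415=1228  3068^6416=12483  3068^6417=15327  3068^6418=15359
  3068^6419=4468  3068^6420=12125  3068^6421=7653  3068^6422=14418  3068^6423=15546
  3068^6424=1687  3068^6425=2824  3068^6426=996
Found 996 at exponent 6426.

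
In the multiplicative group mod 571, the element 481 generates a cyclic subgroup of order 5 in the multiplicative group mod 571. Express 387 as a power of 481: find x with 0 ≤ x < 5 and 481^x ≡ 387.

Successive powers of 481 modulo 571:
  481^0=1  481^1=481  481^2=106  481^3=167  481^4=387
So 481^4 ≡ 387 (mod 571), giving x = 4.

4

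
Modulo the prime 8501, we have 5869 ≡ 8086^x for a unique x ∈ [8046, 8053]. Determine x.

8047

Compute 8086^8046 mod 8501 = 7647, then multiply by 8086 repeatedly:
  8086^8046=7647  8086^8047=5869
Found 5869 at exponent 8047.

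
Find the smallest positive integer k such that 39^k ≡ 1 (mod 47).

The order of 39 must divide p − 1 = 46 = 2 · 23.
Divisors: 1, 2, 23, 46.
Check each in increasing order: 39^1 ≡ 39;  39^2 ≡ 17;  39^23 ≡ 46;  39^46 ≡ 1.
Smallest exponent giving 1 is 46.

46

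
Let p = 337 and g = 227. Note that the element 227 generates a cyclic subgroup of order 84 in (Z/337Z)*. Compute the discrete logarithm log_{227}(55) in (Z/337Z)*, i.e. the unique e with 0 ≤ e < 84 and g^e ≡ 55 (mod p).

51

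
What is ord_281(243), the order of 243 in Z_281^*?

The order of 243 must divide p − 1 = 280 = 2^3 · 5 · 7.
Divisors: 1, 2, 4, 5, 7, 8, 10, 14, 20, 28, 35, 40, 56, 70, 140, 280.
Check each in increasing order: 243^1 ≡ 243;  243^2 ≡ 39;  243^4 ≡ 116;  243^5 ≡ 88;  243^7 ≡ 60;  243^8 ≡ 249;  243^10 ≡ 157;  243^14 ≡ 228;  243^20 ≡ 202;  243^28 ≡ 280;  243^35 ≡ 221;  243^40 ≡ 59;  243^56 ≡ 1.
Smallest exponent giving 1 is 56.

56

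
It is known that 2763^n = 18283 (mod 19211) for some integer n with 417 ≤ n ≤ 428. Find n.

426

Compute 2763^417 mod 19211 = 3963, then multiply by 2763 repeatedly:
  2763^417=3963  2763^418=18710  2763^419=18140  2763^420=18532  2763^421=6601
  2763^422=7324  2763^423=7029  2763^424=18017  2763^425=5270  2763^426=18283
Found 18283 at exponent 426.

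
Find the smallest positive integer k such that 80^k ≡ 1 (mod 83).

The order of 80 must divide p − 1 = 82 = 2 · 41.
Divisors: 1, 2, 41, 82.
Check each in increasing order: 80^1 ≡ 80;  80^2 ≡ 9;  80^41 ≡ 82;  80^82 ≡ 1.
Smallest exponent giving 1 is 82.

82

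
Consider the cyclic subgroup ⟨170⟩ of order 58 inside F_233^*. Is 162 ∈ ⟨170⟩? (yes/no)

yes

162 ∈ ⟨170⟩ iff 162^58 ≡ 1 (mod 233), since |⟨170⟩| = 58.
162^58 mod 233 = 1.
Since 1 = 1, 162 lies in the subgroup.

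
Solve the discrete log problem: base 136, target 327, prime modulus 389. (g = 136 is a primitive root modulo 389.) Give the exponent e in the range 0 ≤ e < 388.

Baby-step giant-step with m = ceil(sqrt(388)) = 20.
Baby table (136^j mod 389 for j=0..19):
  0:1  1:136  2:213  3:182  4:245  5:255  6:59  7:244
  8:119  9:235  10:62  11:263  12:369  13:3  14:19  15:250
  16:157  17:346  18:376  19:177
Giant step factor: 136^(-20) ≡ 93 (mod 389).
Scan 327·93^i mod 389 for i = 0, 1, …:
  i=0: 327   i=1: 69   i=2: 193   i=3: 55
  i=4: 58   i=5: 337   i=6: 221   i=7: 325
  i=8: 272   i=9: 11   i=10: 245
Match at i=10, j=4: e = 10·20 + 4 = 204.

204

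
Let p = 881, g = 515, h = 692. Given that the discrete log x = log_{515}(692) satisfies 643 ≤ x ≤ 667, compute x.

Compute 515^643 mod 881 = 725, then multiply by 515 repeatedly:
  515^643=725  515^644=712  515^645=184  515^646=493  515^647=167
  515^648=548  515^649=300  515^650=325  515^651=866  515^652=204
  515^653=221  515^654=166  515^655=33  515^656=256  515^657=571
  515^658=692
Found 692 at exponent 658.

658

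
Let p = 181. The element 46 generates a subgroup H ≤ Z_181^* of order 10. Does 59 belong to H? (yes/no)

yes

59 ∈ ⟨46⟩ iff 59^10 ≡ 1 (mod 181), since |⟨46⟩| = 10.
59^10 mod 181 = 1.
Since 1 = 1, 59 lies in the subgroup.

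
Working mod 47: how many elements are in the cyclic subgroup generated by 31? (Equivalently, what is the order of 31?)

46

The order of 31 must divide p − 1 = 46 = 2 · 23.
Divisors: 1, 2, 23, 46.
Check each in increasing order: 31^1 ≡ 31;  31^2 ≡ 21;  31^23 ≡ 46;  31^46 ≡ 1.
Smallest exponent giving 1 is 46.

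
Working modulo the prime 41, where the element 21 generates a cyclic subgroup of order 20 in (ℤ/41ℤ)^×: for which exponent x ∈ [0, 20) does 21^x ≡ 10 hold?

12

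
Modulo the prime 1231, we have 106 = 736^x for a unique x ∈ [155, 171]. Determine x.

Compute 736^155 mod 1231 = 106, then multiply by 736 repeatedly:
  736^155=106
Found 106 at exponent 155.

155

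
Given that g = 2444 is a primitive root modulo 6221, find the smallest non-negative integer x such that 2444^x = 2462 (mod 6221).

Baby-step giant-step with m = ceil(sqrt(6220)) = 79.
Baby table (2444^j mod 6221 for j=0..78):
  0:1  1:2444  2:976  3:2701  4:763  5:4693  6:4389  7:1712
  8:3616  9:3684  10:1909  11:6067  12:3105  13:5221  14:853  15:697
  16:5135  17:2183  18:3855  19:3026  20:4996  21:4622  22:5053  23:847
  24:4696  25:5500  26:4640  27:5498  28:5973  29:3546  30:571  31:2020
  32:3627  33:5684  34:203  35:4673  36:5277  37:855  38:5585  39:866
  40:1364  41:5381  42:6191  43:1332  44:1825  45:6064  46:1994  47:2293
  48:5192  49:4629  50:3498  51:1458  52:4940  53:4620  54:165  55:5116
  56:5515  57:3974  58:1475  59:2941  60:2549  61:2535  62:5645  63:4423
  64:3935  65:5695  66:2203  67:2967  68:3883  69:3027  70:1219  71:5598
  72:1533  73:1610  74:3168  75:3668  76:131  77:2893  78:3436
Giant step factor: 2444^(-79) ≡ 2542 (mod 6221).
Scan 2462·2542^i mod 6221 for i = 0, 1, …:
  i=0: 2462   i=1: 78   i=2: 5425   i=3: 4614
  i=4: 2203
Match at i=4, j=66: x = 4·79 + 66 = 382.

382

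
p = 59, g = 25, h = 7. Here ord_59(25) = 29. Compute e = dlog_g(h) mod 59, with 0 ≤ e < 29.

Successive powers of 25 modulo 59:
  25^0=1  25^1=25  25^2=35  25^3=49  25^4=45  25^5=4
  25^6=41  25^7=22  25^8=19  25^9=3  25^10=16  25^11=46
  25^12=29  25^13=17  25^14=12  25^15=5  25^16=7
So 25^16 ≡ 7 (mod 59), giving e = 16.

16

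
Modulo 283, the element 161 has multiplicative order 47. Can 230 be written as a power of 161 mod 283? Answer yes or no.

yes

230 ∈ ⟨161⟩ iff 230^47 ≡ 1 (mod 283), since |⟨161⟩| = 47.
230^47 mod 283 = 1.
Since 1 = 1, 230 lies in the subgroup.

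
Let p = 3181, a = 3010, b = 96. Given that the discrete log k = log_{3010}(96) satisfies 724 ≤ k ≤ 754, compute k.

753

Compute 3010^724 mod 3181 = 1192, then multiply by 3010 repeatedly:
  3010^724=1192  3010^725=2933  3010^726=1055  3010^727=912  3010^728=3098
  3010^729=1469  3010^730=100  3010^731=1986  3010^732=761  3010^733=290
  3010^734=1306  3010^735=2525  3010^736=841  3010^737=2515  3010^738=2551
  3010^739=2757  3010^740=2522  3010^741=1354  3010^742=679  3010^743=1588
  3010^744=2018  3010^745=1651  3010^746=788  3010^747=2035  3010^748=1925
  3010^749=1649  3010^750=1130  3010^751=811  3010^752=1283  3010^753=96
Found 96 at exponent 753.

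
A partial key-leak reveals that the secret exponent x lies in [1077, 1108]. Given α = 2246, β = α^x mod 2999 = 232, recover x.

Compute 2246^1077 mod 2999 = 205, then multiply by 2246 repeatedly:
  2246^1077=205  2246^1078=1583  2246^1079=1603  2246^1080=1538  2246^1081=2499
  2246^1082=1625  2246^1083=2966  2246^1084=857  2246^1085=2463  2246^1086=1742
  2246^1087=1836  2246^1088=31  2246^1089=649  2246^1090=140  2246^1091=2544
  2246^1092=729  2246^1093=2879  2246^1094=390  2246^1095=232
Found 232 at exponent 1095.

1095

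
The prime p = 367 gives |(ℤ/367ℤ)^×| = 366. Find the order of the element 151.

61

The order of 151 must divide p − 1 = 366 = 2 · 3 · 61.
Divisors: 1, 2, 3, 6, 61, 122, 183, 366.
Check each in increasing order: 151^1 ≡ 151;  151^2 ≡ 47;  151^3 ≡ 124;  151^6 ≡ 329;  151^61 ≡ 1.
Smallest exponent giving 1 is 61.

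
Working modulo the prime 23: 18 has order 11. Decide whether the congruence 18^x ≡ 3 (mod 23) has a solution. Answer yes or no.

yes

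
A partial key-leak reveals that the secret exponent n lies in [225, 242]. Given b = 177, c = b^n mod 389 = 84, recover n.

237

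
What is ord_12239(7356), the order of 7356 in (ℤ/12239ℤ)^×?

The order of 7356 must divide p − 1 = 12238 = 2 · 29 · 211.
Divisors: 1, 2, 29, 58, 211, 422, 6119, 12238.
Check each in increasing order: 7356^1 ≡ 7356;  7356^2 ≡ 2117;  7356^29 ≡ 3941;  7356^58 ≡ 190;  7356^211 ≡ 1718;  7356^422 ≡ 1925;  7356^6119 ≡ 1.
Smallest exponent giving 1 is 6119.

6119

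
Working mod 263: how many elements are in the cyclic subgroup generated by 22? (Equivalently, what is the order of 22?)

The order of 22 must divide p − 1 = 262 = 2 · 131.
Divisors: 1, 2, 131, 262.
Check each in increasing order: 22^1 ≡ 22;  22^2 ≡ 221;  22^131 ≡ 1.
Smallest exponent giving 1 is 131.

131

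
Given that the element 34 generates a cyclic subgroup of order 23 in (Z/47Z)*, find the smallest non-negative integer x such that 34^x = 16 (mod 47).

Successive powers of 34 modulo 47:
  34^0=1  34^1=34  34^2=28  34^3=12  34^4=32  34^5=7
  34^6=3  34^7=8  34^8=37  34^9=36  34^10=2  34^11=21
  34^12=9  34^13=24  34^14=17  34^15=14  34^16=6  34^17=16
So 34^17 ≡ 16 (mod 47), giving x = 17.

17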